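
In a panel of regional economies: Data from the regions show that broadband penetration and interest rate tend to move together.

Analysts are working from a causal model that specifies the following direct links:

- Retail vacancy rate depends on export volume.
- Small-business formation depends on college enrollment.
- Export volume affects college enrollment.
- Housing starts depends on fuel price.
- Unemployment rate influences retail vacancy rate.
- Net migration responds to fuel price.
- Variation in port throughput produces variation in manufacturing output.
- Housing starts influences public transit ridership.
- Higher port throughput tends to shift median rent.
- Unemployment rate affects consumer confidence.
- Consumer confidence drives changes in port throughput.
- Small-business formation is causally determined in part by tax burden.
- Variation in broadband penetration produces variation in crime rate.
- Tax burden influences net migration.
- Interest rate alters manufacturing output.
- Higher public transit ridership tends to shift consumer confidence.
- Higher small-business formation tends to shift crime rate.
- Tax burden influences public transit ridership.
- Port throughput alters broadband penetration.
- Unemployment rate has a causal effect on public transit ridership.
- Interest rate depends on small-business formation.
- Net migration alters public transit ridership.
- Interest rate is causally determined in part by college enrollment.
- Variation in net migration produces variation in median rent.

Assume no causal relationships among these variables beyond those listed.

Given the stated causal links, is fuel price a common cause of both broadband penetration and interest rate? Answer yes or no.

Fuel price has no stated causal path to interest rate. A confounder must cause both variables, so fuel price does not qualify.

no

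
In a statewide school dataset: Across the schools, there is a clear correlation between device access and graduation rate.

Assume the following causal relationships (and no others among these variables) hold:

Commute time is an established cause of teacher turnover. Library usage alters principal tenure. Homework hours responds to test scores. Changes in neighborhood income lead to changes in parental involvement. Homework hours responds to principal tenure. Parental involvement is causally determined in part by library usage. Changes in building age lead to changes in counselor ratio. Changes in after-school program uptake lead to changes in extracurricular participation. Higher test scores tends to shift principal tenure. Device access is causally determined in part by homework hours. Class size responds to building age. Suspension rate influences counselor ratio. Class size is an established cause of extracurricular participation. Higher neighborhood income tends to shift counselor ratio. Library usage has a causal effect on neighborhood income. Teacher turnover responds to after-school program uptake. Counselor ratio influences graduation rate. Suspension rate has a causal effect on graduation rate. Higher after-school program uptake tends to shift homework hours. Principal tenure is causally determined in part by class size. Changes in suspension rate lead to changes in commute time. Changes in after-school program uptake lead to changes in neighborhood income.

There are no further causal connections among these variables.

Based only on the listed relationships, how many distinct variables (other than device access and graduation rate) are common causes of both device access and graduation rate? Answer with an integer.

The common causes are: after-school program uptake (to device access via after-school program uptake → homework hours → device access; to graduation rate via after-school program uptake → neighborhood income → counselor ratio → graduation rate); building age (to device access via building age → class size → principal tenure → homework hours → device access; to graduation rate via building age → counselor ratio → graduation rate); library usage (to device access via library usage → principal tenure → homework hours → device access; to graduation rate via library usage → neighborhood income → counselor ratio → graduation rate).
Every other variable lacks a causal path to at least one of device access and graduation rate.

3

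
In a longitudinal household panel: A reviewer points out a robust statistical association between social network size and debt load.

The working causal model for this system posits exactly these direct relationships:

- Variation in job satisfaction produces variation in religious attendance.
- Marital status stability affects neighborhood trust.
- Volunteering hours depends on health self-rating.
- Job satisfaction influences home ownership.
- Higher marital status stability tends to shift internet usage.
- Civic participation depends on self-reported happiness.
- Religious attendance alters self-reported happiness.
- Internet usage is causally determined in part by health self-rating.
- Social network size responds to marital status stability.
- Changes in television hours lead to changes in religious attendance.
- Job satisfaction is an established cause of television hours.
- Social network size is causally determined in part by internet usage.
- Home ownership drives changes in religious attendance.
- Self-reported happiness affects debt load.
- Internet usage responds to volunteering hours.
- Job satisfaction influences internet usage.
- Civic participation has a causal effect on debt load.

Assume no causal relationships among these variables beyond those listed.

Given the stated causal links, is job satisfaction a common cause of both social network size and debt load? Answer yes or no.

Job satisfaction has a causal path to social network size (job satisfaction → internet usage → social network size) and to debt load (job satisfaction → religious attendance → self-reported happiness → debt load), so it is a common cause of both — a confounder.

yes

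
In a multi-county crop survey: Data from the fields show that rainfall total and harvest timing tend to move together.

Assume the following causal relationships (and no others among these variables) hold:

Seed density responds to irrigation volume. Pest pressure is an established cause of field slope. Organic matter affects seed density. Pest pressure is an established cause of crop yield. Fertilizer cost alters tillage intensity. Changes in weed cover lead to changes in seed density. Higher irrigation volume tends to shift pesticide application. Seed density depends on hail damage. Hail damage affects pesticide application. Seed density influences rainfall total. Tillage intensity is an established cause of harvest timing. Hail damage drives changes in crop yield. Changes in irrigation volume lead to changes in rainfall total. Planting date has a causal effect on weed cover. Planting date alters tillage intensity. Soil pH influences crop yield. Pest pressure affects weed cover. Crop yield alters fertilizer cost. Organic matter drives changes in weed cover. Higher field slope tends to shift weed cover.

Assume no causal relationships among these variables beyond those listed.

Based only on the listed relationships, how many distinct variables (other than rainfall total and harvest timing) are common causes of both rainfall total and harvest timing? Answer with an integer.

The common causes are: hail damage (to rainfall total via hail damage → seed density → rainfall total; to harvest timing via hail damage → crop yield → fertilizer cost → tillage intensity → harvest timing); pest pressure (to rainfall total via pest pressure → weed cover → seed density → rainfall total; to harvest timing via pest pressure → crop yield → fertilizer cost → tillage intensity → harvest timing); planting date (to rainfall total via planting date → weed cover → seed density → rainfall total; to harvest timing via planting date → tillage intensity → harvest timing).
Every other variable lacks a causal path to at least one of rainfall total and harvest timing.

3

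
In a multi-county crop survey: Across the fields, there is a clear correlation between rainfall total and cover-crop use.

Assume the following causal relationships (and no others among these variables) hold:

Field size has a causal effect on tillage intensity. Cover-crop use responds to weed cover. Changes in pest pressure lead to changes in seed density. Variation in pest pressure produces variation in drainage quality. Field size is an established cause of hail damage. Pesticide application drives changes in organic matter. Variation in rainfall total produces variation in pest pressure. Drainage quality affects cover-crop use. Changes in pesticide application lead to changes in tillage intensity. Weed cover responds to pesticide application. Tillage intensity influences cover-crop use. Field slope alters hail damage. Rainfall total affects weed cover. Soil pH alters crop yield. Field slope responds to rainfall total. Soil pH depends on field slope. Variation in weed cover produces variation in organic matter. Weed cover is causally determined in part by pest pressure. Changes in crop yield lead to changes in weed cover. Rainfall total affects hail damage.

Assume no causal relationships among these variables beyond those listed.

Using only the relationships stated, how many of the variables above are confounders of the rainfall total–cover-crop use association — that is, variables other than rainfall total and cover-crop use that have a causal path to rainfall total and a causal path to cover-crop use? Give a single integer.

No listed variable has a causal path to both rainfall total and cover-crop use, so there are no common causes.

0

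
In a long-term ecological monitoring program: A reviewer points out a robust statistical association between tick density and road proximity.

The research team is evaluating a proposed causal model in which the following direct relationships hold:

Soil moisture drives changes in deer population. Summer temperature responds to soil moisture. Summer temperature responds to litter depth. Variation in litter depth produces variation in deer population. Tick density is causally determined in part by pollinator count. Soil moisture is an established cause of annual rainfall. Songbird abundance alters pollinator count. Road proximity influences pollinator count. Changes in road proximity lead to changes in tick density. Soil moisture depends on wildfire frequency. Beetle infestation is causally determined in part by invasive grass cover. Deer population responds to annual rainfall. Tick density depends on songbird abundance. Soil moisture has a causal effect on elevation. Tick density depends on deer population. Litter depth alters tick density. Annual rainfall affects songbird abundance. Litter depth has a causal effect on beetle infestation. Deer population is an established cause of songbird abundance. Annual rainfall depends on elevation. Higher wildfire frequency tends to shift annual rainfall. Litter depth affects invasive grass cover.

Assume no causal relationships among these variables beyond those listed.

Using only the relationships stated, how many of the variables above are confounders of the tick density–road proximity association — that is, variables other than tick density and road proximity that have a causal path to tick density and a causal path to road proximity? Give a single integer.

0

No listed variable has a causal path to both tick density and road proximity, so there are no common causes.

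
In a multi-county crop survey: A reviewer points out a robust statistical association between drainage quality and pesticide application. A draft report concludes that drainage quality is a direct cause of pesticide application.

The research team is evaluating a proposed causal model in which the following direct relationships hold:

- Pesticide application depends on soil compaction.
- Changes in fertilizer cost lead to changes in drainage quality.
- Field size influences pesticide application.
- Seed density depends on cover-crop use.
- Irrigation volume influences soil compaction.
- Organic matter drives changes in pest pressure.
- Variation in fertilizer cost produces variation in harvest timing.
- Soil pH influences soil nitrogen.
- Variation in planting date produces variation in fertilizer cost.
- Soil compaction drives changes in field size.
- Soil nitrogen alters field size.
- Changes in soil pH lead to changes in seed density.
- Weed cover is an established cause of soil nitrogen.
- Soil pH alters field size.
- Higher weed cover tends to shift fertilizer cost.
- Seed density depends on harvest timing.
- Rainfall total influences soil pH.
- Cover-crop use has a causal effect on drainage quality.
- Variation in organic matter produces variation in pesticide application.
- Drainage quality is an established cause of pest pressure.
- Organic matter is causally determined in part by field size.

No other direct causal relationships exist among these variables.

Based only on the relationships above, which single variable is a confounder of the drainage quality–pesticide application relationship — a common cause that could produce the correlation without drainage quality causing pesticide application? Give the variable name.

weed cover

Weed cover has a causal path to drainage quality (weed cover → fertilizer cost → drainage quality) and a separate causal path to pesticide application (weed cover → soil nitrogen → field size → pesticide application), so it is a common cause of both.
No stated relationship gives drainage quality a causal route to pesticide application, so the correlation is explained by the shared upstream cause rather than a direct effect.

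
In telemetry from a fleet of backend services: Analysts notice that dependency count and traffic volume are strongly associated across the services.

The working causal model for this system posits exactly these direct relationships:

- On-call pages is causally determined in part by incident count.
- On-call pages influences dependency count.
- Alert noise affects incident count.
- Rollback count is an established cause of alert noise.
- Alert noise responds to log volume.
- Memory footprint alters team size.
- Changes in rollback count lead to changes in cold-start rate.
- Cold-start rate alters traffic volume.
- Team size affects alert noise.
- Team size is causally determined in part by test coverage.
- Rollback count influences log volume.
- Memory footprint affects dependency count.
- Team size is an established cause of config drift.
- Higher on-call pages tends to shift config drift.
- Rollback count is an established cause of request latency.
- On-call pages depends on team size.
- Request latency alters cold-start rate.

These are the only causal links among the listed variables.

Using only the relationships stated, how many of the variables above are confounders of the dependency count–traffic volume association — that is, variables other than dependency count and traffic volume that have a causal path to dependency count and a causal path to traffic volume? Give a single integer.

1

The common causes are: rollback count (to dependency count via rollback count → alert noise → incident count → on-call pages → dependency count; to traffic volume via rollback count → cold-start rate → traffic volume).
Every other variable lacks a causal path to at least one of dependency count and traffic volume.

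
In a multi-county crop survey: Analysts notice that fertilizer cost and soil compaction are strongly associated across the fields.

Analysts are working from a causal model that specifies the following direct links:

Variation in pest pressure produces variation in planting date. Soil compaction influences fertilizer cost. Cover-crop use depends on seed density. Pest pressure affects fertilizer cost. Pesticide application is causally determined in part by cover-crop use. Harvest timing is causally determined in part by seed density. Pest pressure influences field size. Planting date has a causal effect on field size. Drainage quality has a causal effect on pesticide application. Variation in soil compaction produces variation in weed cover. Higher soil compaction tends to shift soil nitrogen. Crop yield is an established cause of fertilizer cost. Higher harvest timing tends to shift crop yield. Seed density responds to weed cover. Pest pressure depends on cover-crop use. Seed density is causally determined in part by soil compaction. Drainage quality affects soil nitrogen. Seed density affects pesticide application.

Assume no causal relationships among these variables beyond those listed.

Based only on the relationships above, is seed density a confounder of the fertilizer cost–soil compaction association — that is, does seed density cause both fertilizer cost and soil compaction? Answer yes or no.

Seed density has no stated causal path to soil compaction. A confounder must cause both variables, so seed density does not qualify.

no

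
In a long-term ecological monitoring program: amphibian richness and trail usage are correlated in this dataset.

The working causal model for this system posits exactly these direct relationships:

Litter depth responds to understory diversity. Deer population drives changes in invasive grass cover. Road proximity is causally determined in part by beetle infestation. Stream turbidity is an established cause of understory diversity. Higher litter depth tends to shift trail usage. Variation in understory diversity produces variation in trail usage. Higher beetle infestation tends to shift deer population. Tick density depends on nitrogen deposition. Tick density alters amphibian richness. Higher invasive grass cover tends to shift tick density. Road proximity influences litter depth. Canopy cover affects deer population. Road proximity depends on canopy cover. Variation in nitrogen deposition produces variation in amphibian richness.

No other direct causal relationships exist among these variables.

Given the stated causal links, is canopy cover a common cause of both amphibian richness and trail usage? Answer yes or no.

yes

Canopy cover has a causal path to amphibian richness (canopy cover → deer population → invasive grass cover → tick density → amphibian richness) and to trail usage (canopy cover → road proximity → litter depth → trail usage), so it is a common cause of both — a confounder.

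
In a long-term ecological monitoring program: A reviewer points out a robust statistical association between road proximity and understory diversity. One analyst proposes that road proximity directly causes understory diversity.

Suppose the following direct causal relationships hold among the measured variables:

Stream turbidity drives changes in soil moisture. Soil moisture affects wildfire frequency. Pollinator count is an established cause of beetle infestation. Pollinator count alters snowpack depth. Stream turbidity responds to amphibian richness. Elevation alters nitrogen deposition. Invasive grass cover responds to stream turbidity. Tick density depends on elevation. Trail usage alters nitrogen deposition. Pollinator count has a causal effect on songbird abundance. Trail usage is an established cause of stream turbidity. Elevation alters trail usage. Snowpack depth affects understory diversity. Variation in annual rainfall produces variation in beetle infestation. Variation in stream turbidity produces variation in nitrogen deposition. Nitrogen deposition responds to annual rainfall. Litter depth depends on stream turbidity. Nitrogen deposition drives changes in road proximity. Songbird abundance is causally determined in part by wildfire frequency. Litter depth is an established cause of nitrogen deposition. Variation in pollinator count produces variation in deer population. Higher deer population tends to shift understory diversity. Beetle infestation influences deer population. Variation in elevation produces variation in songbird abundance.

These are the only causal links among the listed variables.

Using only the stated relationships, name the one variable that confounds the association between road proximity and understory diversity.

Annual rainfall has a causal path to road proximity (annual rainfall → nitrogen deposition → road proximity) and a separate causal path to understory diversity (annual rainfall → beetle infestation → deer population → understory diversity), so it is a common cause of both.
No stated relationship gives road proximity a causal route to understory diversity, so the correlation is explained by the shared upstream cause rather than a direct effect.

annual rainfall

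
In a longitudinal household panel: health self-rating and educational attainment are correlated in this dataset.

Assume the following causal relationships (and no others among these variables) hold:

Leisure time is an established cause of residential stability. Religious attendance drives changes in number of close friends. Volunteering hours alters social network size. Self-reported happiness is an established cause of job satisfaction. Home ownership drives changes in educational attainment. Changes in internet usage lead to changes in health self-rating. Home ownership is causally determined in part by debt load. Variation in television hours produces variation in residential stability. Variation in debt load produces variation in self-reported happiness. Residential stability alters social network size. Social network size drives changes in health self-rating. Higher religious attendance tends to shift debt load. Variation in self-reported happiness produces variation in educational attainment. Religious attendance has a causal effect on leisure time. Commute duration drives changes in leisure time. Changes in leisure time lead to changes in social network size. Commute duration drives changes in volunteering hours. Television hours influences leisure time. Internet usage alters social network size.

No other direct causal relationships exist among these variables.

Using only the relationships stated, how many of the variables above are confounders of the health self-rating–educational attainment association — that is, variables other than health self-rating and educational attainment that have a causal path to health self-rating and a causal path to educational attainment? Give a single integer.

1

The common causes are: religious attendance (to health self-rating via religious attendance → leisure time → social network size → health self-rating; to educational attainment via religious attendance → debt load → self-reported happiness → educational attainment).
Every other variable lacks a causal path to at least one of health self-rating and educational attainment.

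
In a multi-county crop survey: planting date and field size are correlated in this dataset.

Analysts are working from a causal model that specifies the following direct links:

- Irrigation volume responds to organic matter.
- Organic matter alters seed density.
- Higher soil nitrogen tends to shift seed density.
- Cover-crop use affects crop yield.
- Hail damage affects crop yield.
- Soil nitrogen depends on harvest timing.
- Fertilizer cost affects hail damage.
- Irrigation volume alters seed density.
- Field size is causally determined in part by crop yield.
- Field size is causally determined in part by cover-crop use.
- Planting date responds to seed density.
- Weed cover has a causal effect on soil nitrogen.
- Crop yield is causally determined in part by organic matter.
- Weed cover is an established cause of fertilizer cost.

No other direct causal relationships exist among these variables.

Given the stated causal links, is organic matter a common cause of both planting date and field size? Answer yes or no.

yes

Organic matter has a causal path to planting date (organic matter → seed density → planting date) and to field size (organic matter → crop yield → field size), so it is a common cause of both — a confounder.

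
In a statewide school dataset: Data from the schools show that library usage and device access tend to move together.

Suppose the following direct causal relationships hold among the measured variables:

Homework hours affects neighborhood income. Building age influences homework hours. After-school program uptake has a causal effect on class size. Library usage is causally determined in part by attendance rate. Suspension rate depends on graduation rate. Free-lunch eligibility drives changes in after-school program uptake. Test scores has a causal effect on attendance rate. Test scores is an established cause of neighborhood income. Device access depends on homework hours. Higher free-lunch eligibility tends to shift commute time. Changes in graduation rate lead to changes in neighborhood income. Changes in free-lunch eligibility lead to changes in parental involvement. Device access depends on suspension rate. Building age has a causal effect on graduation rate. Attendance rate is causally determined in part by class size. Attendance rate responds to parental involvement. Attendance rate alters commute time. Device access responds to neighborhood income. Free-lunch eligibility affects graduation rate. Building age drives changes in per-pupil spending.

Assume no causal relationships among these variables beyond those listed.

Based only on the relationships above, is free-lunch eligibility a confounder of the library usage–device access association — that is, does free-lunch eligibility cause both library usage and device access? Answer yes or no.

yes

Free-lunch eligibility has a causal path to library usage (free-lunch eligibility → parental involvement → attendance rate → library usage) and to device access (free-lunch eligibility → graduation rate → suspension rate → device access), so it is a common cause of both — a confounder.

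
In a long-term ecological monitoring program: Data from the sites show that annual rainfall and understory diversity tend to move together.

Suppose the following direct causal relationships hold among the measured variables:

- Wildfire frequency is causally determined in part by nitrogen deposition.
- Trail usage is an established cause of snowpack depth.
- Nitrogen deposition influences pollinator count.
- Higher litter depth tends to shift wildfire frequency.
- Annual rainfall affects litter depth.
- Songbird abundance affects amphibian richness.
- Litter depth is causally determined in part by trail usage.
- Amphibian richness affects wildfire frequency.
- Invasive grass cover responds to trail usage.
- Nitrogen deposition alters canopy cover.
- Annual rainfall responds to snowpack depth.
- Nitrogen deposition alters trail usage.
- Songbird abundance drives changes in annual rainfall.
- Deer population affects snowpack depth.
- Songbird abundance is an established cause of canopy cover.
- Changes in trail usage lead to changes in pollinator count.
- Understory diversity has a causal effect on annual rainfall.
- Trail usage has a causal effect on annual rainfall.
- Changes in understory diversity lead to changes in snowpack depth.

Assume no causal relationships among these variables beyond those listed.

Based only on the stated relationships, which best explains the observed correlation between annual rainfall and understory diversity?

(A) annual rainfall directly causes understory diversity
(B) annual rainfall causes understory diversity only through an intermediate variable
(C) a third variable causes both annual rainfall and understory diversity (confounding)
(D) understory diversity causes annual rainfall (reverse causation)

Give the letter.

D

The stated link runs understory diversity → annual rainfall; annual rainfall has no causal path to understory diversity. No variable causes both, so confounding is ruled out. The correlation reflects reverse causation.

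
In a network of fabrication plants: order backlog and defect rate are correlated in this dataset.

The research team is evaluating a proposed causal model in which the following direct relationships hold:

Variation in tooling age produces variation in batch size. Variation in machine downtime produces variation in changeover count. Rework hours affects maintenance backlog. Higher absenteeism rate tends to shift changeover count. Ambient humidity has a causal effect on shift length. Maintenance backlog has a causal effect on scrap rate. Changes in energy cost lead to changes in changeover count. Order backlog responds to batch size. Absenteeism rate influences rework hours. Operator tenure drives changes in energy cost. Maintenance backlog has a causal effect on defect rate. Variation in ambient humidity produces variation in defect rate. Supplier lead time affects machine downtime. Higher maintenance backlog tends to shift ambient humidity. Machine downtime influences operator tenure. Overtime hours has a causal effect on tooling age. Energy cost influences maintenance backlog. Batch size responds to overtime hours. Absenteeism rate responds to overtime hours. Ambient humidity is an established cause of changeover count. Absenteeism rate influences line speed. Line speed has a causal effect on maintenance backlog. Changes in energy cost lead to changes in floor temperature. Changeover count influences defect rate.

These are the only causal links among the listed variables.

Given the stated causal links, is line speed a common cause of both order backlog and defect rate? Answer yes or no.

no

Line speed has no stated causal path to order backlog. A confounder must cause both variables, so line speed does not qualify.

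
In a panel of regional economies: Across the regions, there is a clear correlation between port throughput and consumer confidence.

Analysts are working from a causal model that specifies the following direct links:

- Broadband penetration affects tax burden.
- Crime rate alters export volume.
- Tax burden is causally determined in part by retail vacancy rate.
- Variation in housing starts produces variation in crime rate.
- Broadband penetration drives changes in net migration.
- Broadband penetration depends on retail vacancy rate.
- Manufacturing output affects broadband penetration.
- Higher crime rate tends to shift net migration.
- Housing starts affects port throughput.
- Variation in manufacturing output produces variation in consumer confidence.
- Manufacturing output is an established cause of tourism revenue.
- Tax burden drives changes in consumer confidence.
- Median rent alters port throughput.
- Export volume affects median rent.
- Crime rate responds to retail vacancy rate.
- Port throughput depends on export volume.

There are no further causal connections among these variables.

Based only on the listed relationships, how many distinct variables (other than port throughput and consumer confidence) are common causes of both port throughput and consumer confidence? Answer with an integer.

The common causes are: retail vacancy rate (to port throughput via retail vacancy rate → crime rate → export volume → port throughput; to consumer confidence via retail vacancy rate → tax burden → consumer confidence).
Every other variable lacks a causal path to at least one of port throughput and consumer confidence.

1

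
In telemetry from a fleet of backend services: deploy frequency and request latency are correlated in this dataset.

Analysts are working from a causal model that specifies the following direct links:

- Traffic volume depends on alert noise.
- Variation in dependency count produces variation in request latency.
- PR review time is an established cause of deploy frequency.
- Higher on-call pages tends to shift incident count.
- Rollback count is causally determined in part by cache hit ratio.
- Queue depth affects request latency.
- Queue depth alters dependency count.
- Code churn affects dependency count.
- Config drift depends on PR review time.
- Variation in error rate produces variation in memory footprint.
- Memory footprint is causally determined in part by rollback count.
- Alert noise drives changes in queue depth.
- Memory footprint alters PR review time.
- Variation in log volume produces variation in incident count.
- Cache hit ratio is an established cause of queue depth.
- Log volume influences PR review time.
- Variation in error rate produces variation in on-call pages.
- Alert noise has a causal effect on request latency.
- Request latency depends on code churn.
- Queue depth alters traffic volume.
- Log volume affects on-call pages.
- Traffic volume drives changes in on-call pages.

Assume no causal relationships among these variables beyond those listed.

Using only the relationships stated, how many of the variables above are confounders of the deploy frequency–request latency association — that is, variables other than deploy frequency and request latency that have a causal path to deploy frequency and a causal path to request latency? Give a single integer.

The common causes are: cache hit ratio (to deploy frequency via cache hit ratio → rollback count → memory footprint → PR review time → deploy frequency; to request latency via cache hit ratio → queue depth → request latency).
Every other variable lacks a causal path to at least one of deploy frequency and request latency.

1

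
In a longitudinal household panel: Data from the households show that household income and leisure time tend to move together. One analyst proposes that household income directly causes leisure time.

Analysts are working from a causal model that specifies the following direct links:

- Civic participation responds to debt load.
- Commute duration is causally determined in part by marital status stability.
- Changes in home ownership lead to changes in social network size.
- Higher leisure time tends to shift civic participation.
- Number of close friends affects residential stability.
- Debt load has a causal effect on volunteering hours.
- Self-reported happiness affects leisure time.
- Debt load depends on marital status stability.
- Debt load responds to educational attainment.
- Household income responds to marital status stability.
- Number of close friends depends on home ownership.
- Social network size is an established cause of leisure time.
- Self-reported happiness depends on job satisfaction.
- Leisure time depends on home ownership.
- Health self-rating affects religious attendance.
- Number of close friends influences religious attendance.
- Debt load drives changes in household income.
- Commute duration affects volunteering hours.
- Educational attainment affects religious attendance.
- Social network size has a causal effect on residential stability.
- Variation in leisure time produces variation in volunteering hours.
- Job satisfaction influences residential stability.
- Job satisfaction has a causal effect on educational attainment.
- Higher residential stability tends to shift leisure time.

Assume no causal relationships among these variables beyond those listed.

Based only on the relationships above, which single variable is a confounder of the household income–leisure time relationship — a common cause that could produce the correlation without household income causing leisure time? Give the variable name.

job satisfaction

Job satisfaction has a causal path to household income (job satisfaction → educational attainment → debt load → household income) and a separate causal path to leisure time (job satisfaction → self-reported happiness → leisure time), so it is a common cause of both.
No stated relationship gives household income a causal route to leisure time, so the correlation is explained by the shared upstream cause rather than a direct effect.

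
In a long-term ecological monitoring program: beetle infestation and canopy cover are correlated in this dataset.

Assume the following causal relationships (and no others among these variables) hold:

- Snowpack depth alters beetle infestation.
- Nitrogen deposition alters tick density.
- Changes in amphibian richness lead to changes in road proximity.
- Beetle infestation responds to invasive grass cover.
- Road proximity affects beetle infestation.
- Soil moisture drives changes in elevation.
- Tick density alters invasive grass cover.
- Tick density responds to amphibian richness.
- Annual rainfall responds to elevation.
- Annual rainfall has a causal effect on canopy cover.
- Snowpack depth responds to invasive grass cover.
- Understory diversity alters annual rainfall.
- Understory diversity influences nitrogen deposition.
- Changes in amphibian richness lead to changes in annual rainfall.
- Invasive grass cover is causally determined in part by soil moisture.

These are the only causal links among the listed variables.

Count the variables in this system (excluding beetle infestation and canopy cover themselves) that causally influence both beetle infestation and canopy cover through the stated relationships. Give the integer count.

3

The common causes are: amphibian richness (to beetle infestation via amphibian richness → road proximity → beetle infestation; to canopy cover via amphibian richness → annual rainfall → canopy cover); soil moisture (to beetle infestation via soil moisture → invasive grass cover → beetle infestation; to canopy cover via soil moisture → elevation → annual rainfall → canopy cover); understory diversity (to beetle infestation via understory diversity → nitrogen deposition → tick density → invasive grass cover → beetle infestation; to canopy cover via understory diversity → annual rainfall → canopy cover).
Every other variable lacks a causal path to at least one of beetle infestation and canopy cover.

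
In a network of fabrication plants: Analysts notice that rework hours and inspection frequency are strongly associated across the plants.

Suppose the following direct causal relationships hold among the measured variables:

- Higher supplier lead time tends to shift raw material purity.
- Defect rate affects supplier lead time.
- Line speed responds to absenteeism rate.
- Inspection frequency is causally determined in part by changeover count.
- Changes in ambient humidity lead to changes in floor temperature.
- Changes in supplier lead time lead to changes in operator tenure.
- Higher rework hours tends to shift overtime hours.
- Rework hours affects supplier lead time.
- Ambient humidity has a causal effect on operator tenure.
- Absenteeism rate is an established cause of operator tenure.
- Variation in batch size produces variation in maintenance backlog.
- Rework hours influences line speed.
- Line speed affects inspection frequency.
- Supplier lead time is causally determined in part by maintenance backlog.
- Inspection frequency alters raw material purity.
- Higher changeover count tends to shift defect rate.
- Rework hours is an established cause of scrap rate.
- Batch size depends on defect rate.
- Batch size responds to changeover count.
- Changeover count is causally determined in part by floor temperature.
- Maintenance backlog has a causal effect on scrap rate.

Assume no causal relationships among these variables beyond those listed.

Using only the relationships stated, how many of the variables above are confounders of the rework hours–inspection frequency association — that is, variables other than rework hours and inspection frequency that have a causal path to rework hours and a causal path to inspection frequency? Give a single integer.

No listed variable has a causal path to both rework hours and inspection frequency, so there are no common causes.

0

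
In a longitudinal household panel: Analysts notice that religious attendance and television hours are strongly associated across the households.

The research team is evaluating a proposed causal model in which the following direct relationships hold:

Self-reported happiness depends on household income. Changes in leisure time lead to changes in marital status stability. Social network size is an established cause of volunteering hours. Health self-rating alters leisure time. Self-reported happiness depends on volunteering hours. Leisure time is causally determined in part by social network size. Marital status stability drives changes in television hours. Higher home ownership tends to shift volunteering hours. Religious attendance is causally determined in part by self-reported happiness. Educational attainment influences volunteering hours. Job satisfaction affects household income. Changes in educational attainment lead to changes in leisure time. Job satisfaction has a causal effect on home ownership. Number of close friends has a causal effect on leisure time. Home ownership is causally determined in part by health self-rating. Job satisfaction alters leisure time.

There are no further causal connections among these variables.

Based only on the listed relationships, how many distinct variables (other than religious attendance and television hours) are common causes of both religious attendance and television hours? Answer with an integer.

The common causes are: educational attainment (to religious attendance via educational attainment → volunteering hours → self-reported happiness → religious attendance; to television hours via educational attainment → leisure time → marital status stability → television hours); health self-rating (to religious attendance via health self-rating → home ownership → volunteering hours → self-reported happiness → religious attendance; to television hours via health self-rating → leisure time → marital status stability → television hours); job satisfaction (to religious attendance via job satisfaction → household income → self-reported happiness → religious attendance; to television hours via job satisfaction → leisure time → marital status stability → television hours); social network size (to religious attendance via social network size → volunteering hours → self-reported happiness → religious attendance; to television hours via social network size → leisure time → marital status stability → television hours).
Every other variable lacks a causal path to at least one of religious attendance and television hours.

4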